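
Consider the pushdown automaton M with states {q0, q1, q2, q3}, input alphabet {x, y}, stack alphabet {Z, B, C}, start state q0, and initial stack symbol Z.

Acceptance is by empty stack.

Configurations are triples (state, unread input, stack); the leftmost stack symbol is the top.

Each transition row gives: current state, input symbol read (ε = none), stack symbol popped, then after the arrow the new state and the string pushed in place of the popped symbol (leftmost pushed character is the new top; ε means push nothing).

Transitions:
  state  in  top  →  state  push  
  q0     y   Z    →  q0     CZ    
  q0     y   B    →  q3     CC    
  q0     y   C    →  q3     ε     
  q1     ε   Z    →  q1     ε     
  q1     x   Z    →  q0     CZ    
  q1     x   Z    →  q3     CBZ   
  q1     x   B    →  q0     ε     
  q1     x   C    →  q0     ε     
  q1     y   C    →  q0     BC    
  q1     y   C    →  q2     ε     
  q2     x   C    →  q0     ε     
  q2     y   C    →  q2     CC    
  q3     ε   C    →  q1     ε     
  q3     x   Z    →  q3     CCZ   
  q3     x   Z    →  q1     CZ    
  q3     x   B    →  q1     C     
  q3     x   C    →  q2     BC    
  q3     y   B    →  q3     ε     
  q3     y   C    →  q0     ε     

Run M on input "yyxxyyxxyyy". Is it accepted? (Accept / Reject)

Reject

No computation consumes all input and empties the stack.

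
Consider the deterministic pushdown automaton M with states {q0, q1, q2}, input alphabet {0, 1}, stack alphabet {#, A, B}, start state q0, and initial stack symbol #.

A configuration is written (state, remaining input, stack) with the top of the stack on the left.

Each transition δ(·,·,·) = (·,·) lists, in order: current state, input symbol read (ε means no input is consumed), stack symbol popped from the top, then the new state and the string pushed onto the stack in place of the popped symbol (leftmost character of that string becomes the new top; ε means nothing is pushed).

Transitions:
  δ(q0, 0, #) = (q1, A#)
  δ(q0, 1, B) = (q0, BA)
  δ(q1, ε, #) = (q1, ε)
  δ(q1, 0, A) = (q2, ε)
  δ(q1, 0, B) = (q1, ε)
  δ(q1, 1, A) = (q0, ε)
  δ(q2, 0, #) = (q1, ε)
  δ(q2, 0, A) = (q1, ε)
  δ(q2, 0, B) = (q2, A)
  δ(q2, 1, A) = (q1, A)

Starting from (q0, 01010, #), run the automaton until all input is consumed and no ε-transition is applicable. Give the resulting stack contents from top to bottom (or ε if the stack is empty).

A#

(q0, 01010, #) ⊢ (q1, 1010, A#) ⊢ (q0, 010, #) ⊢ (q1, 10, A#) ⊢ (q0, 0, #) ⊢ (q1, ε, A#)
All input consumed in state q1 with stack A#.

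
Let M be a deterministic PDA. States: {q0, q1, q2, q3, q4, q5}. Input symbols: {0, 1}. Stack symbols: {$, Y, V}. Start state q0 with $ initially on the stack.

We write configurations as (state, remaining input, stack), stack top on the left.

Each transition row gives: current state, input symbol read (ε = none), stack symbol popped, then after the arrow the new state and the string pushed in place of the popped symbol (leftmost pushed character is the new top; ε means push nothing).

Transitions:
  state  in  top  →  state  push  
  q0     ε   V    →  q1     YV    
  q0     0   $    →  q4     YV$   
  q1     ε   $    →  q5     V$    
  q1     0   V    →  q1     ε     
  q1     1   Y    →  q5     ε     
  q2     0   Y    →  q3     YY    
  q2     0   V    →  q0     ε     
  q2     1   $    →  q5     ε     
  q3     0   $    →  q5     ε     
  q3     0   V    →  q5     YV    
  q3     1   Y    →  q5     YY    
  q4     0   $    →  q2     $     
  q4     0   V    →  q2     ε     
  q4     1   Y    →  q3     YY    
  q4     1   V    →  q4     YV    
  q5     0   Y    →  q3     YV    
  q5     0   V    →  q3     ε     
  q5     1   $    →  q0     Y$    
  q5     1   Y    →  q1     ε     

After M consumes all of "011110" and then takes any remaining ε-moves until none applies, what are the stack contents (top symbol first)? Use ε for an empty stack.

YVV$

(q0, 011110, $)
  read 0, top $: go to q4, push YV$ → (q4, 11110, YV$)
  read 1, top Y: go to q3, push YY → (q3, 1110, YYV$)
  read 1, top Y: go to q5, push YY → (q5, 110, YYYV$)
  read 1, top Y: go to q1, push ε → (q1, 10, YYV$)
  read 1, top Y: go to q5, push ε → (q5, 0, YV$)
  read 0, top Y: go to q3, push YV → (q3, ε, YVV$)
All input consumed in state q3 with stack YVV$.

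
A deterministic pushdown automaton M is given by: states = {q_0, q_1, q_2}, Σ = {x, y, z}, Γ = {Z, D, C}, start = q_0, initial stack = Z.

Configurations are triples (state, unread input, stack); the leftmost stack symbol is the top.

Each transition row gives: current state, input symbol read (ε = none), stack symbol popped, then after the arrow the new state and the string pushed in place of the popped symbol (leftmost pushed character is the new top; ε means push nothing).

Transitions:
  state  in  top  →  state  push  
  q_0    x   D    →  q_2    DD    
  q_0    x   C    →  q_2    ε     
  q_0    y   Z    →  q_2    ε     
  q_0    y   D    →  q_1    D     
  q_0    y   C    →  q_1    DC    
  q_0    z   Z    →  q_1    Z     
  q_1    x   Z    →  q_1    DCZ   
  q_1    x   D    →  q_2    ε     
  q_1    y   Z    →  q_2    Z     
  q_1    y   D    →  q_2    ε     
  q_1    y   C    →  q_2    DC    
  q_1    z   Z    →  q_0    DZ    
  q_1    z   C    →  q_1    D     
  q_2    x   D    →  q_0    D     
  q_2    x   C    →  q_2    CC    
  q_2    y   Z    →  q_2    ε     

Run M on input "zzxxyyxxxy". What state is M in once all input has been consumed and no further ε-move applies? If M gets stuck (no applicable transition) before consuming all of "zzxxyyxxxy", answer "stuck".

(q_0, zzxxyyxxxy, Z) ⊢ (q_1, zxxyyxxxy, Z) ⊢ (q_0, xxyyxxxy, DZ) ⊢ (q_2, xyyxxxy, DDZ) ⊢ (q_0, yyxxxy, DDZ) ⊢ (q_1, yxxxy, DDZ) ⊢ (q_2, xxxy, DZ) ⊢ (q_0, xxy, DZ) ⊢ (q_2, xy, DDZ) ⊢ (q_0, y, DDZ) ⊢ (q_1, ε, DDZ)
All input consumed; M is in state q_1.

q_1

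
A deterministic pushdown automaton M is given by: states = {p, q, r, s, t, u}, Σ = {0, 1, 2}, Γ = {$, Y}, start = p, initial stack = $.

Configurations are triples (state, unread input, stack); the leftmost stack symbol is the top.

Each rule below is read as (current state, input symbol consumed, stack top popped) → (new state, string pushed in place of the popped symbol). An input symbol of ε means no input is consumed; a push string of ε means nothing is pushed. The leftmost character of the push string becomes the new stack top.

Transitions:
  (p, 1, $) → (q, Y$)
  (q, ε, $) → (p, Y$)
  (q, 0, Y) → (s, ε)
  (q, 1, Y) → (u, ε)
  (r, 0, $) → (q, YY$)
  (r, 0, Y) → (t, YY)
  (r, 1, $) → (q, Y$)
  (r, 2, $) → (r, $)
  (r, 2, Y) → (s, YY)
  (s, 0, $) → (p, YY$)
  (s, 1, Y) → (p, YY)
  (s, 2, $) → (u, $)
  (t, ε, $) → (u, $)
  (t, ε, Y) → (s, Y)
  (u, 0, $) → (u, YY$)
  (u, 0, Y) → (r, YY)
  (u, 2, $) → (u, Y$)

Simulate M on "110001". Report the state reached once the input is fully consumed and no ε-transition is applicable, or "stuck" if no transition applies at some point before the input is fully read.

p

(p, 110001, $)
  read 1, top $: go to q, push Y$ → (q, 10001, Y$)
  read 1, top Y: go to u, push ε → (u, 0001, $)
  read 0, top $: go to u, push YY$ → (u, 001, YY$)
  read 0, top Y: go to r, push YY → (r, 01, YYY$)
  read 0, top Y: go to t, push YY → (t, 1, YYYY$)
  ε-move, top Y: go to s, push Y → (s, 1, YYYY$)
  read 1, top Y: go to p, push YY → (p, ε, YYYYY$)
All input consumed; M is in state p.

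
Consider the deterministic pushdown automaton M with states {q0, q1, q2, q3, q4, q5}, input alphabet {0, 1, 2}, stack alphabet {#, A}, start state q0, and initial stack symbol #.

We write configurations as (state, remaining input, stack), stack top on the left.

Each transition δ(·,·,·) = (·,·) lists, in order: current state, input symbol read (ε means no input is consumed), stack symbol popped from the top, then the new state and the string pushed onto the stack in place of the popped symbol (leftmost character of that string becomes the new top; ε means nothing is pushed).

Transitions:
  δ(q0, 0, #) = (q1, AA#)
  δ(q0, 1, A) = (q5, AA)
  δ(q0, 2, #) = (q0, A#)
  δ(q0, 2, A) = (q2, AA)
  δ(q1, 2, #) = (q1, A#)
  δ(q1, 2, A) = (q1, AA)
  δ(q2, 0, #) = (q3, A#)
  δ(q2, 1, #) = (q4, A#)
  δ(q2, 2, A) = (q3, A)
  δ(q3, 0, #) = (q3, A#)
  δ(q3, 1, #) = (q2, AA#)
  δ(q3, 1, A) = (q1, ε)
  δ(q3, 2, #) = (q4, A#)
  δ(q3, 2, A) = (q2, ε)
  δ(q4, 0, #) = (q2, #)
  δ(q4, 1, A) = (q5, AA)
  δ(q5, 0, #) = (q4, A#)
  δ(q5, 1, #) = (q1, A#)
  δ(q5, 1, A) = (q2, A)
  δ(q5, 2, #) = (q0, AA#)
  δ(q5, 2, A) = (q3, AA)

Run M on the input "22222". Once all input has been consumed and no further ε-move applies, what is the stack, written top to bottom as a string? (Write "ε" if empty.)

A#

(q0, 22222, #) ⊢ (q0, 2222, A#) ⊢ (q2, 222, AA#) ⊢ (q3, 22, AA#) ⊢ (q2, 2, A#) ⊢ (q3, ε, A#)
All input consumed in state q3 with stack A#.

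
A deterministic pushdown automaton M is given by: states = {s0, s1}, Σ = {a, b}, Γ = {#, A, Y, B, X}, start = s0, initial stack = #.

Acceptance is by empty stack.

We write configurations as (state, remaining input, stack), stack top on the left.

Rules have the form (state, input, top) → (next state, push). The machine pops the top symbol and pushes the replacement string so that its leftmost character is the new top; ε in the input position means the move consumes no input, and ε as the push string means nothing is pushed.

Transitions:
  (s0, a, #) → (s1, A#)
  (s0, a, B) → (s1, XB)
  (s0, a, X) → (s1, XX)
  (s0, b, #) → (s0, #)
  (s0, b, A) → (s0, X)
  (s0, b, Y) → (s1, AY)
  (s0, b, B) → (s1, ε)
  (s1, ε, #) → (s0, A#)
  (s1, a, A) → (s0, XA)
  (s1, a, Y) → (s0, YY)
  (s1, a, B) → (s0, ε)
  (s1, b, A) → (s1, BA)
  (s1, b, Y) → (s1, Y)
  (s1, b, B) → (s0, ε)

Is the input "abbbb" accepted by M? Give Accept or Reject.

Reject

(s0, abbbb, #) ⊢ (s1, bbbb, A#) ⊢ (s1, bbb, BA#) ⊢ (s0, bb, A#) ⊢ (s0, b, X#)
No transition applies at (s0, b, X#); input not fully consumed.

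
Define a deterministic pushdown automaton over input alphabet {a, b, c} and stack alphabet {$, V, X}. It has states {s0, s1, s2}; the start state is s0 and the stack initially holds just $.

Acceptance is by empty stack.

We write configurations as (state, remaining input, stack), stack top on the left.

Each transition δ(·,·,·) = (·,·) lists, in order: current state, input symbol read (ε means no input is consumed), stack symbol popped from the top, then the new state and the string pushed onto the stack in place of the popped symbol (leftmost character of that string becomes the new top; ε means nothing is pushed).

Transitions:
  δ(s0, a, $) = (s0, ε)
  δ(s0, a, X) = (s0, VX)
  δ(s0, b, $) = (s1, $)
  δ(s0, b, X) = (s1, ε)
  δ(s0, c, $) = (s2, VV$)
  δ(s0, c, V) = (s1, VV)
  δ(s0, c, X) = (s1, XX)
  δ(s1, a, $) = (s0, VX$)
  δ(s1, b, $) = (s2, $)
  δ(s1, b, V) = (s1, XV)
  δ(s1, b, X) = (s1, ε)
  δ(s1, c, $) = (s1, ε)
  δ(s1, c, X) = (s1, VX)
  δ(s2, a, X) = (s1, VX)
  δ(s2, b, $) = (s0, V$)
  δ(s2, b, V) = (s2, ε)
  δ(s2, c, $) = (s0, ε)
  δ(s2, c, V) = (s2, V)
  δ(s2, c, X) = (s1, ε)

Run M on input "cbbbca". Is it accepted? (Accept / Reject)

(s0, cbbbca, $)
  read c, top $: go to s2, push VV$ → (s2, bbbca, VV$)
  read b, top V: go to s2, push ε → (s2, bbca, V$)
  read b, top V: go to s2, push ε → (s2, bca, $)
  read b, top $: go to s0, push V$ → (s0, ca, V$)
  read c, top V: go to s1, push VV → (s1, a, VV$)
No transition applies at (s1, a, VV$); input not fully consumed.

Reject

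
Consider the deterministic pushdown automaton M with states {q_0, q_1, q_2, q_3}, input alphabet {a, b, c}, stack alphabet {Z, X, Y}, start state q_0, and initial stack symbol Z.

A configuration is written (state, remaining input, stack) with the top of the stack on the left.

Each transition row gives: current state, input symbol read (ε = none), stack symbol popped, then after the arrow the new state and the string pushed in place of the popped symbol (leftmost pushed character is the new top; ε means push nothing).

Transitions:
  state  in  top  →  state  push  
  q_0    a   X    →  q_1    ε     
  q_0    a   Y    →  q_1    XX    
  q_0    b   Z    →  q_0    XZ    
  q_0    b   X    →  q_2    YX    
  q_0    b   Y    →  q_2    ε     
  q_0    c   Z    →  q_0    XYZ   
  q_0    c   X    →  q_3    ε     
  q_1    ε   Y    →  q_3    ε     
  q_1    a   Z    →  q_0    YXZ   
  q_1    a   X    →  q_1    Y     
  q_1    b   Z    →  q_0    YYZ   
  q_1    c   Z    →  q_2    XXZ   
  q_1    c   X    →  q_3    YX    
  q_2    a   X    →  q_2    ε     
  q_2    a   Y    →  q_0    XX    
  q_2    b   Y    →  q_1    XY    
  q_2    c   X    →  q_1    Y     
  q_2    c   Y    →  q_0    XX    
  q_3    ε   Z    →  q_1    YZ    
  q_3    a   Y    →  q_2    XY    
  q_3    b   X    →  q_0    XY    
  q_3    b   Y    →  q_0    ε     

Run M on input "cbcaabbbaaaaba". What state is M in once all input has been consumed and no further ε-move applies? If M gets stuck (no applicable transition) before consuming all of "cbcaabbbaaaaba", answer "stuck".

q_0

(q_0, cbcaabbbaaaaba, Z)
  read c, top Z: go to q_0, push XYZ → (q_0, bcaabbbaaaaba, XYZ)
  read b, top X: go to q_2, push YX → (q_2, caabbbaaaaba, YXYZ)
  read c, top Y: go to q_0, push XX → (q_0, aabbbaaaaba, XXXYZ)
  read a, top X: go to q_1, push ε → (q_1, abbbaaaaba, XXYZ)
  read a, top X: go to q_1, push Y → (q_1, bbbaaaaba, YXYZ)
  ε-move, top Y: go to q_3, push ε → (q_3, bbbaaaaba, XYZ)
  read b, top X: go to q_0, push XY → (q_0, bbaaaaba, XYYZ)
  read b, top X: go to q_2, push YX → (q_2, baaaaba, YXYYZ)
  read b, top Y: go to q_1, push XY → (q_1, aaaaba, XYXYYZ)
  read a, top X: go to q_1, push Y → (q_1, aaaba, YYXYYZ)
  ε-move, top Y: go to q_3, push ε → (q_3, aaaba, YXYYZ)
  read a, top Y: go to q_2, push XY → (q_2, aaba, XYXYYZ)
  read a, top X: go to q_2, push ε → (q_2, aba, YXYYZ)
  read a, top Y: go to q_0, push XX → (q_0, ba, XXXYYZ)
  read b, top X: go to q_2, push YX → (q_2, a, YXXXYYZ)
  read a, top Y: go to q_0, push XX → (q_0, ε, XXXXXYYZ)
All input consumed; M is in state q_0.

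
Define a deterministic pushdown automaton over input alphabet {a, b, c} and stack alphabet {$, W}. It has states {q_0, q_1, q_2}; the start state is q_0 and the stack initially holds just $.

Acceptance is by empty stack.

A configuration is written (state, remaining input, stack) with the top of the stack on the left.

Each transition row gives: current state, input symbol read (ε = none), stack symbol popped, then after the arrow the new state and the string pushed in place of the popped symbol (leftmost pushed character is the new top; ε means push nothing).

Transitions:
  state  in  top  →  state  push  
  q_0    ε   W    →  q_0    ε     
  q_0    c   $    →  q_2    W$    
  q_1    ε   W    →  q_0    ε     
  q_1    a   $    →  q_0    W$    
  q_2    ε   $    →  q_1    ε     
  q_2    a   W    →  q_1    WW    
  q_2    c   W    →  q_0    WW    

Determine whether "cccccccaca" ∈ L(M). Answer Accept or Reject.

(q_0, cccccccaca, $)
  read c, top $: go to q_2, push W$ → (q_2, ccccccaca, W$)
  read c, top W: go to q_0, push WW → (q_0, cccccaca, WW$)
  ε-move, top W: go to q_0, push ε → (q_0, cccccaca, W$)
  ε-move, top W: go to q_0, push ε → (q_0, cccccaca, $)
  read c, top $: go to q_2, push W$ → (q_2, ccccaca, W$)
  read c, top W: go to q_0, push WW → (q_0, cccaca, WW$)
  ε-move, top W: go to q_0, push ε → (q_0, cccaca, W$)
  ε-move, top W: go to q_0, push ε → (q_0, cccaca, $)
  read c, top $: go to q_2, push W$ → (q_2, ccaca, W$)
  read c, top W: go to q_0, push WW → (q_0, caca, WW$)
  ε-move, top W: go to q_0, push ε → (q_0, caca, W$)
  ε-move, top W: go to q_0, push ε → (q_0, caca, $)
  read c, top $: go to q_2, push W$ → (q_2, aca, W$)
  read a, top W: go to q_1, push WW → (q_1, ca, WW$)
  ε-move, top W: go to q_0, push ε → (q_0, ca, W$)
  ε-move, top W: go to q_0, push ε → (q_0, ca, $)
  read c, top $: go to q_2, push W$ → (q_2, a, W$)
  read a, top W: go to q_1, push WW → (q_1, ε, WW$)
  ε-move, top W: go to q_0, push ε → (q_0, ε, W$)
  ε-move, top W: go to q_0, push ε → (q_0, ε, $)
All input consumed; stack is $, not empty, and no further ε-move applies.

Reject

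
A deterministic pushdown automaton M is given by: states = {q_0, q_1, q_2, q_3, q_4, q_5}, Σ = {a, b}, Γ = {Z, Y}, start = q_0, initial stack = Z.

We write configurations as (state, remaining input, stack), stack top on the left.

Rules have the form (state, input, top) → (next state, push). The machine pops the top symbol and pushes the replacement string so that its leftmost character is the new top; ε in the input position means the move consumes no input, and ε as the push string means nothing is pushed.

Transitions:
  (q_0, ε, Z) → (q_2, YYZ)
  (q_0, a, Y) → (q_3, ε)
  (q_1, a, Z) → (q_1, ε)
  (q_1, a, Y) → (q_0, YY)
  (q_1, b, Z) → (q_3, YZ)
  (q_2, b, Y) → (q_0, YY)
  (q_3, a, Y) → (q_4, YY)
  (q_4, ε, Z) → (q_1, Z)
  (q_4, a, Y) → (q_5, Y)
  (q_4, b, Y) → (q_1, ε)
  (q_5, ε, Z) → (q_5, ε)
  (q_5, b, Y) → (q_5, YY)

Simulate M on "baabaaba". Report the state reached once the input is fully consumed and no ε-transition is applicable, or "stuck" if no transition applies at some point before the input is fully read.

(q_0, baabaaba, Z) ⊢ (q_2, baabaaba, YYZ) ⊢ (q_0, aabaaba, YYYZ) ⊢ (q_3, abaaba, YYZ) ⊢ (q_4, baaba, YYYZ) ⊢ (q_1, aaba, YYZ) ⊢ (q_0, aba, YYYZ) ⊢ (q_3, ba, YYZ)
No transition for (q_3, b, top Y); M blocks with input ba remaining.

stuck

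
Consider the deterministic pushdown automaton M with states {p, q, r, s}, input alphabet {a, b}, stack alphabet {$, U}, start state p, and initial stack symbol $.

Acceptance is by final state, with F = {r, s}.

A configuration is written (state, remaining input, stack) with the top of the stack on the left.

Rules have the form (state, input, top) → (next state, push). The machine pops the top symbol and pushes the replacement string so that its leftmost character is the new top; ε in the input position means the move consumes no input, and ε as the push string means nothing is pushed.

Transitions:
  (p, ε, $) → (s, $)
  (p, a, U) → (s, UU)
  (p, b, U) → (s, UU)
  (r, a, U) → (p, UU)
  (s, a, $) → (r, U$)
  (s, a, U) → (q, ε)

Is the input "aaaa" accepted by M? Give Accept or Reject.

Reject

(p, aaaa, $)
  ε-move, top $: go to s, push $ → (s, aaaa, $)
  read a, top $: go to r, push U$ → (r, aaa, U$)
  read a, top U: go to p, push UU → (p, aa, UU$)
  read a, top U: go to s, push UU → (s, a, UUU$)
  read a, top U: go to q, push ε → (q, ε, UU$)
All input consumed; state q ∉ F and no further ε-move applies.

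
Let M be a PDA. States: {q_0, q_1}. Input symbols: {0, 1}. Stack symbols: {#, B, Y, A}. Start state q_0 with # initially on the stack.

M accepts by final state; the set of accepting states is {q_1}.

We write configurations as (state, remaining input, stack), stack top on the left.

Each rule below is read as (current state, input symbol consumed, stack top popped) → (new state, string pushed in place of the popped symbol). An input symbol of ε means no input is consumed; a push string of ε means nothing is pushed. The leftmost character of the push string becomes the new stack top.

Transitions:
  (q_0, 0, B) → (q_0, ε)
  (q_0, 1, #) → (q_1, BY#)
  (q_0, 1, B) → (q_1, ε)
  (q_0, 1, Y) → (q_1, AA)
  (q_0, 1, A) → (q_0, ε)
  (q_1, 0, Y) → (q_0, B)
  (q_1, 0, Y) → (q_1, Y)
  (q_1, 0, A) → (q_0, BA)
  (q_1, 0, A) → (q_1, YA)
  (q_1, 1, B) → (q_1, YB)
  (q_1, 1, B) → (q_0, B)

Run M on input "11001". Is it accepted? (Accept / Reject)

Accept

One accepting computation: (q_0, 11001, #) ⊢ (q_1, 1001, BY#) ⊢ (q_1, 001, YBY#) ⊢ (q_0, 01, BBY#) ⊢ (q_0, 1, BY#) ⊢ (q_1, ε, Y#)
All input consumed and state q_1 ∈ F.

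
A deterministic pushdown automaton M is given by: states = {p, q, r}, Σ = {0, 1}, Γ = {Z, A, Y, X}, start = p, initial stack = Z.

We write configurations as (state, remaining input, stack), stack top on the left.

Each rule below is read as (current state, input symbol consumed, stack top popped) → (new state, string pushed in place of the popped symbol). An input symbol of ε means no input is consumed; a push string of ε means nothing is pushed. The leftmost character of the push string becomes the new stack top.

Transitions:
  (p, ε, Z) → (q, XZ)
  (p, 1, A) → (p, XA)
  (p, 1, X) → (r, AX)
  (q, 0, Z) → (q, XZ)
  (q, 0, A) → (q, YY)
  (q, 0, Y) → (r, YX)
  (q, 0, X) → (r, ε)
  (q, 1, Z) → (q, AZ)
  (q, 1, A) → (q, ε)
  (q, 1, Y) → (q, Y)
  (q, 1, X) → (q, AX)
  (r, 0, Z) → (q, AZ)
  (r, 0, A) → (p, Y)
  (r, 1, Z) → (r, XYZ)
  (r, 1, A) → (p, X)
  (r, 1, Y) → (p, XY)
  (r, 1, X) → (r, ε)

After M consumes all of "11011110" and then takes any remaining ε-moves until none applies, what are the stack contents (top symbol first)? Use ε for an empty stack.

(p, 11011110, Z)
  ε-move, top Z: go to q, push XZ → (q, 11011110, XZ)
  read 1, top X: go to q, push AX → (q, 1011110, AXZ)
  read 1, top A: go to q, push ε → (q, 011110, XZ)
  read 0, top X: go to r, push ε → (r, 11110, Z)
  read 1, top Z: go to r, push XYZ → (r, 1110, XYZ)
  read 1, top X: go to r, push ε → (r, 110, YZ)
  read 1, top Y: go to p, push XY → (p, 10, XYZ)
  read 1, top X: go to r, push AX → (r, 0, AXYZ)
  read 0, top A: go to p, push Y → (p, ε, YXYZ)
All input consumed in state p with stack YXYZ.

YXYZ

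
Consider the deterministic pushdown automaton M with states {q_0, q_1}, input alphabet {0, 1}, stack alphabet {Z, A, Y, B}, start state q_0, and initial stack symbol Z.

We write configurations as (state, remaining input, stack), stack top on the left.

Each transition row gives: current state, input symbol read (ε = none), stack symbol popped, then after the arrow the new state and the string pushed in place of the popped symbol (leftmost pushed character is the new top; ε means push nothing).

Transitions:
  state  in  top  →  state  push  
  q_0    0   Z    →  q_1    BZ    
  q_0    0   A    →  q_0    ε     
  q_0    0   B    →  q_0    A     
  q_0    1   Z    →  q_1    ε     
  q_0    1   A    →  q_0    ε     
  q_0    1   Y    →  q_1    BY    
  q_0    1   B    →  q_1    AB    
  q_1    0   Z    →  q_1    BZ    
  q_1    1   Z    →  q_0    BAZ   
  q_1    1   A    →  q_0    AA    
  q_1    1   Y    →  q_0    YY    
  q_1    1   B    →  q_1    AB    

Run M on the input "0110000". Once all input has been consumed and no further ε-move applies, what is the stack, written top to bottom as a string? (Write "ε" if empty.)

Z

(q_0, 0110000, Z)
  read 0, top Z: go to q_1, push BZ → (q_1, 110000, BZ)
  read 1, top B: go to q_1, push AB → (q_1, 10000, ABZ)
  read 1, top A: go to q_0, push AA → (q_0, 0000, AABZ)
  read 0, top A: go to q_0, push ε → (q_0, 000, ABZ)
  read 0, top A: go to q_0, push ε → (q_0, 00, BZ)
  read 0, top B: go to q_0, push A → (q_0, 0, AZ)
  read 0, top A: go to q_0, push ε → (q_0, ε, Z)
All input consumed in state q_0 with stack Z.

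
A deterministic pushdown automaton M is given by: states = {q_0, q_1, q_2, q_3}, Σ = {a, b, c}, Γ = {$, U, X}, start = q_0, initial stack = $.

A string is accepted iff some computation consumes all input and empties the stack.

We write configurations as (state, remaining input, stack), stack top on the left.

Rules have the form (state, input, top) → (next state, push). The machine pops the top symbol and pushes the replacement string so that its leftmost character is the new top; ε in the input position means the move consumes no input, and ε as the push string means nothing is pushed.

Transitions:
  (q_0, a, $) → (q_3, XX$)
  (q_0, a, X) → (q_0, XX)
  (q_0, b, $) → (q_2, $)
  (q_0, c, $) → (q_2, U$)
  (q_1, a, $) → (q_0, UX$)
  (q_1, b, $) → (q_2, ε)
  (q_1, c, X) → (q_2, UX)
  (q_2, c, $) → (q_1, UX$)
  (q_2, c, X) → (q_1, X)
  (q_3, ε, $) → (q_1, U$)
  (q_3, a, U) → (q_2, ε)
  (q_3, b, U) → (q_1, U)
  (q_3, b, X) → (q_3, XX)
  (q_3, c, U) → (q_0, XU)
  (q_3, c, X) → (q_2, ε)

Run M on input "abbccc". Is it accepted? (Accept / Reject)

Reject

(q_0, abbccc, $)
  read a, top $: go to q_3, push XX$ → (q_3, bbccc, XX$)
  read b, top X: go to q_3, push XX → (q_3, bccc, XXX$)
  read b, top X: go to q_3, push XX → (q_3, ccc, XXXX$)
  read c, top X: go to q_2, push ε → (q_2, cc, XXX$)
  read c, top X: go to q_1, push X → (q_1, c, XXX$)
  read c, top X: go to q_2, push UX → (q_2, ε, UXXX$)
All input consumed; stack is UXXX$, not empty, and no further ε-move applies.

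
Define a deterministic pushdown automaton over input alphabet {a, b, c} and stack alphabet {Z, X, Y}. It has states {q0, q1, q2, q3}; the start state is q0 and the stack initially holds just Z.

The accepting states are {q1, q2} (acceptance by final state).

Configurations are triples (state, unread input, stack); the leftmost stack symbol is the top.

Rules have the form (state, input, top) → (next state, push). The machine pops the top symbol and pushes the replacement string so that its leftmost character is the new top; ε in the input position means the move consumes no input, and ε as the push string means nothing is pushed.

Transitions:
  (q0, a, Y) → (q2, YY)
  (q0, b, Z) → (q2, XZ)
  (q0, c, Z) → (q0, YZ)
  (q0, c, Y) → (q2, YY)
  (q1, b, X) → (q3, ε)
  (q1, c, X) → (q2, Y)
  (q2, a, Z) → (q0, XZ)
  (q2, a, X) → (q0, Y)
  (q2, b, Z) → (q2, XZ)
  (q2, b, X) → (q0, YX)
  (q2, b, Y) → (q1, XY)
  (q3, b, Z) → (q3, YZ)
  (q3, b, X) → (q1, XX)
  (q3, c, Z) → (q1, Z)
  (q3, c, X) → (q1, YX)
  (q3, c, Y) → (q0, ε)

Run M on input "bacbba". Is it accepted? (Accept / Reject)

Reject

(q0, bacbba, Z)
  read b, top Z: go to q2, push XZ → (q2, acbba, XZ)
  read a, top X: go to q0, push Y → (q0, cbba, YZ)
  read c, top Y: go to q2, push YY → (q2, bba, YYZ)
  read b, top Y: go to q1, push XY → (q1, ba, XYYZ)
  read b, top X: go to q3, push ε → (q3, a, YYZ)
No transition applies at (q3, a, YYZ); input not fully consumed.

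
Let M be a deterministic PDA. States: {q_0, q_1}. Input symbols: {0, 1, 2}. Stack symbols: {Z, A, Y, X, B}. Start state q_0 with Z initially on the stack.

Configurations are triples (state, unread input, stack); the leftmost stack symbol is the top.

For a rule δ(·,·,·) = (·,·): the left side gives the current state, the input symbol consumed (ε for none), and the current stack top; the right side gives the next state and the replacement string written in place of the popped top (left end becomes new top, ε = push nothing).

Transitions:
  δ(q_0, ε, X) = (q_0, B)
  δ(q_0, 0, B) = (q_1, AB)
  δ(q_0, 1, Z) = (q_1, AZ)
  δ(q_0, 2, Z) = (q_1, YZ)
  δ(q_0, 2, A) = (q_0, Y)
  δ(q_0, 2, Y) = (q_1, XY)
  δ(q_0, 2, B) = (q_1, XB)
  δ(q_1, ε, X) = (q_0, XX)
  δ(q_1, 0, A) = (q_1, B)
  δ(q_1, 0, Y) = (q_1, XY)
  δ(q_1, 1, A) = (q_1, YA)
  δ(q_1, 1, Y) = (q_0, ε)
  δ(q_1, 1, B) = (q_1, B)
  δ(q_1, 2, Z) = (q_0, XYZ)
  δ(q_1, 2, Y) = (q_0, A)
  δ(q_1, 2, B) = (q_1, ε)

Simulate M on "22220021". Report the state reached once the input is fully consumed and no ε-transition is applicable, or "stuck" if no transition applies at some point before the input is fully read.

q_1

(q_0, 22220021, Z)
  read 2, top Z: go to q_1, push YZ → (q_1, 2220021, YZ)
  read 2, top Y: go to q_0, push A → (q_0, 220021, AZ)
  read 2, top A: go to q_0, push Y → (q_0, 20021, YZ)
  read 2, top Y: go to q_1, push XY → (q_1, 0021, XYZ)
  ε-move, top X: go to q_0, push XX → (q_0, 0021, XXYZ)
  ε-move, top X: go to q_0, push B → (q_0, 0021, BXYZ)
  read 0, top B: go to q_1, push AB → (q_1, 021, ABXYZ)
  read 0, top A: go to q_1, push B → (q_1, 21, BBXYZ)
  read 2, top B: go to q_1, push ε → (q_1, 1, BXYZ)
  read 1, top B: go to q_1, push B → (q_1, ε, BXYZ)
All input consumed; M is in state q_1.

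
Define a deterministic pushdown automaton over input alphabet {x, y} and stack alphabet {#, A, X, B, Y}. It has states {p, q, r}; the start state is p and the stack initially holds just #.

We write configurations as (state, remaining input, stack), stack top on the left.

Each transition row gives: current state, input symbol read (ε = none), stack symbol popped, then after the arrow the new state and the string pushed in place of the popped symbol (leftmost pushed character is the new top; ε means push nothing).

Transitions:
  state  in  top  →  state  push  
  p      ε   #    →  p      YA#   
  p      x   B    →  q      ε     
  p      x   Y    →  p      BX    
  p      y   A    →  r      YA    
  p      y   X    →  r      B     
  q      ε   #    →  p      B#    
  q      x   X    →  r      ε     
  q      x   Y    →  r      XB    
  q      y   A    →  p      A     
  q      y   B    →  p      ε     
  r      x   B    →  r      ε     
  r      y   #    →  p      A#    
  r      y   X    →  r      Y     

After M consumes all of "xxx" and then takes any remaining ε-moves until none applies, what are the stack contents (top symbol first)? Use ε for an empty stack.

(p, xxx, #) ⊢ (p, xxx, YA#) ⊢ (p, xx, BXA#) ⊢ (q, x, XA#) ⊢ (r, ε, A#)
All input consumed in state r with stack A#.

A#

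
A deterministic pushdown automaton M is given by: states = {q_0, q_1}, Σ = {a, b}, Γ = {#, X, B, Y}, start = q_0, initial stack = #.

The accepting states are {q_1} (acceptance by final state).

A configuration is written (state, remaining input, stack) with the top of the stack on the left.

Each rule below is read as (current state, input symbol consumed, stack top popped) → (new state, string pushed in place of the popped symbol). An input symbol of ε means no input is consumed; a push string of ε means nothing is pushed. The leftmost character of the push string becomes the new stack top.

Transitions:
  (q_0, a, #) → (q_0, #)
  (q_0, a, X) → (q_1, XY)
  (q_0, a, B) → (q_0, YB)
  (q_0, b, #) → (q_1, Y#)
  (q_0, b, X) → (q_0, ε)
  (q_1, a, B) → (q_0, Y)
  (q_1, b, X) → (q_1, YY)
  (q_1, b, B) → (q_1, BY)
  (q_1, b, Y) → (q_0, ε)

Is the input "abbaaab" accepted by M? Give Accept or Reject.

Accept

(q_0, abbaaab, #)
  read a, top #: go to q_0, push # → (q_0, bbaaab, #)
  read b, top #: go to q_1, push Y# → (q_1, baaab, Y#)
  read b, top Y: go to q_0, push ε → (q_0, aaab, #)
  read a, top #: go to q_0, push # → (q_0, aab, #)
  read a, top #: go to q_0, push # → (q_0, ab, #)
  read a, top #: go to q_0, push # → (q_0, b, #)
  read b, top #: go to q_1, push Y# → (q_1, ε, Y#)
All input consumed; state q_1 ∈ F.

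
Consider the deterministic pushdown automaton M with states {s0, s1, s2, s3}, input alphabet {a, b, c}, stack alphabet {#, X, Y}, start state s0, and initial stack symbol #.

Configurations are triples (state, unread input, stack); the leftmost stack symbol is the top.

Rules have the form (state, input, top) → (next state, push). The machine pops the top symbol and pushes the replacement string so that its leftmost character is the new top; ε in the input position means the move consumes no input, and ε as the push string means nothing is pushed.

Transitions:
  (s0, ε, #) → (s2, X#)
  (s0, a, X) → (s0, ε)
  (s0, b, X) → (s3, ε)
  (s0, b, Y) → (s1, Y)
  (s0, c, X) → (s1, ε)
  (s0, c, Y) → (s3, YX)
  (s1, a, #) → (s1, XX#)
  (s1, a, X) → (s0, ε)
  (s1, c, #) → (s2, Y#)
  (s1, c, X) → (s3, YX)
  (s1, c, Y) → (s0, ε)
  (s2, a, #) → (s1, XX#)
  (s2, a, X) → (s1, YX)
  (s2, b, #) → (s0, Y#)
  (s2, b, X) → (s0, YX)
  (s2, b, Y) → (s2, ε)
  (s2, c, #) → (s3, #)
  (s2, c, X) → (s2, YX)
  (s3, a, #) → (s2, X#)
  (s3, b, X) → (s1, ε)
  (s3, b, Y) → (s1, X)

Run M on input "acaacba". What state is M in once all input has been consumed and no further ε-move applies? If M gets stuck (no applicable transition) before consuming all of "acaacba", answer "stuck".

s2

(s0, acaacba, #)
  ε-move, top #: go to s2, push X# → (s2, acaacba, X#)
  read a, top X: go to s1, push YX → (s1, caacba, YX#)
  read c, top Y: go to s0, push ε → (s0, aacba, X#)
  read a, top X: go to s0, push ε → (s0, acba, #)
  ε-move, top #: go to s2, push X# → (s2, acba, X#)
  read a, top X: go to s1, push YX → (s1, cba, YX#)
  read c, top Y: go to s0, push ε → (s0, ba, X#)
  read b, top X: go to s3, push ε → (s3, a, #)
  read a, top #: go to s2, push X# → (s2, ε, X#)
All input consumed; M is in state s2.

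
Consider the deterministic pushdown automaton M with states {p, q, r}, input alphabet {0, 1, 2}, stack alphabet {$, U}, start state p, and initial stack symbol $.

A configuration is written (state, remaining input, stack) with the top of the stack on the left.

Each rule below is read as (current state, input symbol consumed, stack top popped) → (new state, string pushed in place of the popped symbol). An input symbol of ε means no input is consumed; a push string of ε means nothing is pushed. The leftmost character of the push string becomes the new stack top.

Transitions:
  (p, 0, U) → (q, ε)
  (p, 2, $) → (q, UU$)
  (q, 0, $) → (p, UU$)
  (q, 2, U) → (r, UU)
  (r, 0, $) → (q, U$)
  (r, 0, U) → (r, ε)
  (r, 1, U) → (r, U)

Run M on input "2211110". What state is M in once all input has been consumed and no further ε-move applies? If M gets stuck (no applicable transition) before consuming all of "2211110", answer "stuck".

r

(p, 2211110, $) ⊢ (q, 211110, UU$) ⊢ (r, 11110, UUU$) ⊢ (r, 1110, UUU$) ⊢ (r, 110, UUU$) ⊢ (r, 10, UUU$) ⊢ (r, 0, UUU$) ⊢ (r, ε, UU$)
All input consumed; M is in state r.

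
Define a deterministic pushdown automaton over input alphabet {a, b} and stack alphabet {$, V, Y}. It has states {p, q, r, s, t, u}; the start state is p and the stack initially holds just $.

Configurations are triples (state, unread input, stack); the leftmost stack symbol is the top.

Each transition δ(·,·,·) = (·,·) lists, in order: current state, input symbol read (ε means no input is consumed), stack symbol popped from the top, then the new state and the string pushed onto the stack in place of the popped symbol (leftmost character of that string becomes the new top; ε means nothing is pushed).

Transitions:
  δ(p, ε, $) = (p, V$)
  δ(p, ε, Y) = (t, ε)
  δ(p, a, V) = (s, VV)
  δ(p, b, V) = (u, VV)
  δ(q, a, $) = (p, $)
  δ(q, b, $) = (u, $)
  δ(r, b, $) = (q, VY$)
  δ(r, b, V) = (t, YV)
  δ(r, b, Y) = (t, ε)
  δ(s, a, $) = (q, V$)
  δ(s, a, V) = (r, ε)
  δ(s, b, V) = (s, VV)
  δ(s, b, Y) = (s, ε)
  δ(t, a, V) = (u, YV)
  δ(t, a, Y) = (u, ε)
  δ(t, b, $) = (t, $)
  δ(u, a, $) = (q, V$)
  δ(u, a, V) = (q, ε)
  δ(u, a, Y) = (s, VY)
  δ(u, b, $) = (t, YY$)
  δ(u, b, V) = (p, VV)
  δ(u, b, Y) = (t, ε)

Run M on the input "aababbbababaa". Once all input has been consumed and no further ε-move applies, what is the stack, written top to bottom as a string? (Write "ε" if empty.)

(p, aababbbababaa, $)
  ε-move, top $: go to p, push V$ → (p, aababbbababaa, V$)
  read a, top V: go to s, push VV → (s, ababbbababaa, VV$)
  read a, top V: go to r, push ε → (r, babbbababaa, V$)
  read b, top V: go to t, push YV → (t, abbbababaa, YV$)
  read a, top Y: go to u, push ε → (u, bbbababaa, V$)
  read b, top V: go to p, push VV → (p, bbababaa, VV$)
  read b, top V: go to u, push VV → (u, bababaa, VVV$)
  read b, top V: go to p, push VV → (p, ababaa, VVVV$)
  read a, top V: go to s, push VV → (s, babaa, VVVVV$)
  read b, top V: go to s, push VV → (s, abaa, VVVVVV$)
  read a, top V: go to r, push ε → (r, baa, VVVVV$)
  read b, top V: go to t, push YV → (t, aa, YVVVVV$)
  read a, top Y: go to u, push ε → (u, a, VVVVV$)
  read a, top V: go to q, push ε → (q, ε, VVVV$)
All input consumed in state q with stack VVVV$.

VVVV$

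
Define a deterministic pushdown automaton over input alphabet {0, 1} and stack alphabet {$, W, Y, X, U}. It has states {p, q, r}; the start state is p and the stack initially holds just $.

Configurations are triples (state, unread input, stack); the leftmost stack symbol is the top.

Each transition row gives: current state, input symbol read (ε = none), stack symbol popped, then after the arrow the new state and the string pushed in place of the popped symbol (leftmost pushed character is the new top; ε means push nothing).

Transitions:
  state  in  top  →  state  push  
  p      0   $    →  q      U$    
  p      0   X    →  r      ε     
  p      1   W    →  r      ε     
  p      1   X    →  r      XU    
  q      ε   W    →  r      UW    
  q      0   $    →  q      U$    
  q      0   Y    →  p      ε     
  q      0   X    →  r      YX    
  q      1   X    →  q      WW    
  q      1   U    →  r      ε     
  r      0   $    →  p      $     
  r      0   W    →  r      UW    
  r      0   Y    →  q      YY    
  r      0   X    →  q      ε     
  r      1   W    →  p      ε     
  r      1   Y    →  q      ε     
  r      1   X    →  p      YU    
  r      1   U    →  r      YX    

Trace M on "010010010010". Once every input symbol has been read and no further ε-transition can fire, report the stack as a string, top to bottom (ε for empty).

(p, 010010010010, $)
  read 0, top $: go to q, push U$ → (q, 10010010010, U$)
  read 1, top U: go to r, push ε → (r, 0010010010, $)
  read 0, top $: go to p, push $ → (p, 010010010, $)
  read 0, top $: go to q, push U$ → (q, 10010010, U$)
  read 1, top U: go to r, push ε → (r, 0010010, $)
  read 0, top $: go to p, push $ → (p, 010010, $)
  read 0, top $: go to q, push U$ → (q, 10010, U$)
  read 1, top U: go to r, push ε → (r, 0010, $)
  read 0, top $: go to p, push $ → (p, 010, $)
  read 0, top $: go to q, push U$ → (q, 10, U$)
  read 1, top U: go to r, push ε → (r, 0, $)
  read 0, top $: go to p, push $ → (p, ε, $)
All input consumed in state p with stack $.

$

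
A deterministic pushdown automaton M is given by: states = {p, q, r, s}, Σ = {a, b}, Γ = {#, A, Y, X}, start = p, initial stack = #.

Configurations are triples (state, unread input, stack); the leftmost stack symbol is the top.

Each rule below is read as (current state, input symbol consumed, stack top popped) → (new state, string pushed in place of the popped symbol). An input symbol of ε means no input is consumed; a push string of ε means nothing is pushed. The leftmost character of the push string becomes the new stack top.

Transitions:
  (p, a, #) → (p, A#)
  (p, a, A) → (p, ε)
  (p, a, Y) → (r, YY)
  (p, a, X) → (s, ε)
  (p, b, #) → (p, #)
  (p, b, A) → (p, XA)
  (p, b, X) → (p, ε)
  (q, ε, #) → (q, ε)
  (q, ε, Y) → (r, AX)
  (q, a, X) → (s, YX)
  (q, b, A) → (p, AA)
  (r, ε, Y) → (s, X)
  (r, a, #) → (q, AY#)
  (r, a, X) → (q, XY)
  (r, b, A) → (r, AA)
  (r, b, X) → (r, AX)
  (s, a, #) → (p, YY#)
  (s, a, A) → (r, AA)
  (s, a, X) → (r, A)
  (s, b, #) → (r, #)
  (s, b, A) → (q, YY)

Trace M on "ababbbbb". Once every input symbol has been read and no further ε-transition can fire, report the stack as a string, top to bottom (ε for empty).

AAAAAXY#

(p, ababbbbb, #)
  read a, top #: go to p, push A# → (p, babbbbb, A#)
  read b, top A: go to p, push XA → (p, abbbbb, XA#)
  read a, top X: go to s, push ε → (s, bbbbb, A#)
  read b, top A: go to q, push YY → (q, bbbb, YY#)
  ε-move, top Y: go to r, push AX → (r, bbbb, AXY#)
  read b, top A: go to r, push AA → (r, bbb, AAXY#)
  read b, top A: go to r, push AA → (r, bb, AAAXY#)
  read b, top A: go to r, push AA → (r, b, AAAAXY#)
  read b, top A: go to r, push AA → (r, ε, AAAAAXY#)
All input consumed in state r with stack AAAAAXY#.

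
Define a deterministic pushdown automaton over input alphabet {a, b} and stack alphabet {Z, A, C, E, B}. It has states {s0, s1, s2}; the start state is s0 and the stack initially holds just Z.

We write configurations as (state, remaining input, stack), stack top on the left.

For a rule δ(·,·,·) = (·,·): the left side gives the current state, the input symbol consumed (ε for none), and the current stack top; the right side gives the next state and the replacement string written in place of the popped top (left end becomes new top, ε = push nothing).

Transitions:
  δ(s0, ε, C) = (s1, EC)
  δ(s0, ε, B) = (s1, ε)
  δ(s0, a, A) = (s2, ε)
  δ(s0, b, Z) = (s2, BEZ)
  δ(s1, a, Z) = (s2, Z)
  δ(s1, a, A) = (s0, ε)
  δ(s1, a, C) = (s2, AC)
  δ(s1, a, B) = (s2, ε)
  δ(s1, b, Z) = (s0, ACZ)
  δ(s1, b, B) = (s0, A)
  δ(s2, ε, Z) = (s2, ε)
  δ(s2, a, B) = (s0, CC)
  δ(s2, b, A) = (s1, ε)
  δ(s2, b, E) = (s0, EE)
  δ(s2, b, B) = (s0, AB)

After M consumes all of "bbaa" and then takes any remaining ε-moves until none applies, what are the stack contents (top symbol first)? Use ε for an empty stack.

ECCEZ

(s0, bbaa, Z) ⊢ (s2, baa, BEZ) ⊢ (s0, aa, ABEZ) ⊢ (s2, a, BEZ) ⊢ (s0, ε, CCEZ) ⊢ (s1, ε, ECCEZ)
All input consumed in state s1 with stack ECCEZ.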